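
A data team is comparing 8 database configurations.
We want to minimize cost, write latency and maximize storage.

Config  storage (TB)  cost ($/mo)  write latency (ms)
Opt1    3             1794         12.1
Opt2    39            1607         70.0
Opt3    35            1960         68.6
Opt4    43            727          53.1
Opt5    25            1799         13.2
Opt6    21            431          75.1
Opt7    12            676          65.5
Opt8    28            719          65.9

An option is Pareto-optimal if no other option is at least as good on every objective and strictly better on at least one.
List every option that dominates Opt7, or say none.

Opt1: worse on storage (3 vs 12).
Opt2: worse on cost (1607 vs 676).
Opt3: worse on cost (1960 vs 676).
Opt4: worse on cost (727 vs 676).
Opt5: worse on cost (1799 vs 676).
Opt6: worse on write latency (75.1 vs 65.5).
Opt8: worse on cost (719 vs 676).
No option dominates Opt7.

none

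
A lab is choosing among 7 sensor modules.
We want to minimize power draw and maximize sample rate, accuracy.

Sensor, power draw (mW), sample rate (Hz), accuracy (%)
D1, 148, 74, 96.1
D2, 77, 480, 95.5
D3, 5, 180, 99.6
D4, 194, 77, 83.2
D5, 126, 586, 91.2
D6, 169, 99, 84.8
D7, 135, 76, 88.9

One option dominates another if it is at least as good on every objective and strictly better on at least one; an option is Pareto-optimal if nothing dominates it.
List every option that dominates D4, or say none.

D2: power draw 77≤194, sample rate 480≥77, accuracy 95.5≥83.2 — dominates D4.
D3: power draw 5≤194, sample rate 180≥77, accuracy 99.6≥83.2 — dominates D4.
D5: power draw 126≤194, sample rate 586≥77, accuracy 91.2≥83.2 — dominates D4.
D6: power draw 169≤194, sample rate 99≥77, accuracy 84.8≥83.2 — dominates D4.
Others (D1, D7) are each worse than D4 on at least one objective.

D2, D3, D5, D6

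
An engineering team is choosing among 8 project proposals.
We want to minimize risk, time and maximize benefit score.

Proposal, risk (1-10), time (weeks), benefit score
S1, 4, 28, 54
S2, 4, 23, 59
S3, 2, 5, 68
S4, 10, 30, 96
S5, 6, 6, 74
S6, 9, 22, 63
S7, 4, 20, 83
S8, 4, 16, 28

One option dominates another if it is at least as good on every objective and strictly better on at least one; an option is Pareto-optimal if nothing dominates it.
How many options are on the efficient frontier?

4

S1: dominated by S2 (risk 4≤4, time 23≤28, benefit score 59≥54).
S2: dominated by S3 (risk 2≤4, time 5≤23, benefit score 68≥59).
S3: not dominated (best risk).
S4: not dominated (best benefit score).
S5: not dominated.
S6: dominated by S3 (risk 2≤9, time 5≤22, benefit score 68≥63).
S7: not dominated.
S8: dominated by S3 (risk 2≤4, time 5≤16, benefit score 68≥28).
Pareto-optimal: S3, S4, S5, S7 → 4.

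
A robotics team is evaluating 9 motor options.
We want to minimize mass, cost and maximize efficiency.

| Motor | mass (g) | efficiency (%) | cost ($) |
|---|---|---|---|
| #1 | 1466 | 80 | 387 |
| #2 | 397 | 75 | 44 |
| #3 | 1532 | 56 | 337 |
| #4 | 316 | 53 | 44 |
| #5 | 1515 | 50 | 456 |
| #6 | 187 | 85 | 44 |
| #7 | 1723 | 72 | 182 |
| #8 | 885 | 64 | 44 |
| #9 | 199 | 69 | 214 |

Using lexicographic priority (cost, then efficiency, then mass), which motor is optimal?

First minimize cost: best is 44, kept {#2, #4, #6, #8}.
Then maximize efficiency: best is 85, kept {#6}.

#6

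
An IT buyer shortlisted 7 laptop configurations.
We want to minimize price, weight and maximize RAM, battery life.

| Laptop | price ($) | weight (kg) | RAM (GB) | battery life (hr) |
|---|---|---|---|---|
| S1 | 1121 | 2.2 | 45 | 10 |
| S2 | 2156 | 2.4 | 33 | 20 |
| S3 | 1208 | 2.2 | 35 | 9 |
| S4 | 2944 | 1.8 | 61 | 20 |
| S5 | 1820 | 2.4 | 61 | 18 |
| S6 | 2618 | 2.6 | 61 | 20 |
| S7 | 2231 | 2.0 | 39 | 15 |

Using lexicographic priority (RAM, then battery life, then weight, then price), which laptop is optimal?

S4

First maximize RAM: best is 61, kept {S4, S5, S6}.
Then maximize battery life: best is 20, kept {S4, S6}.
Then minimize weight: best is 1.8, kept {S4}.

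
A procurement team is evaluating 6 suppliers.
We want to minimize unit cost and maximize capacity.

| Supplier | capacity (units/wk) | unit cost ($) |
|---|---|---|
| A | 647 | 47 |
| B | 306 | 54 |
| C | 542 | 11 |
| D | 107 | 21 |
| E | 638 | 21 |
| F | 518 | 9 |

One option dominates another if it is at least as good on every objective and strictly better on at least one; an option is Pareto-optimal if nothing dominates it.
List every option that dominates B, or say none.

A: capacity 647≥306, unit cost 47≤54 — dominates B.
C: capacity 542≥306, unit cost 11≤54 — dominates B.
E: capacity 638≥306, unit cost 21≤54 — dominates B.
F: capacity 518≥306, unit cost 9≤54 — dominates B.
Others (D) are each worse than B on at least one objective.

A, C, E, F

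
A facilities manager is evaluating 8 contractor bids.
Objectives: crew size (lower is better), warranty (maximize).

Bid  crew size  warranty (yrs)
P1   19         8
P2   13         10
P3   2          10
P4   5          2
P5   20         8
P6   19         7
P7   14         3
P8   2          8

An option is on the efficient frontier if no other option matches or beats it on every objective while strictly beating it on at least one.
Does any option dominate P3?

No

P1: worse on crew size (19 vs 2).
P2: worse on crew size (13 vs 2).
P4: worse on crew size (5 vs 2).
P5: worse on crew size (20 vs 2).
P6: worse on crew size (19 vs 2).
P7: worse on crew size (14 vs 2).
P8: worse on warranty (8 vs 10).
No option is at least as good as P3 on every objective and strictly better on one.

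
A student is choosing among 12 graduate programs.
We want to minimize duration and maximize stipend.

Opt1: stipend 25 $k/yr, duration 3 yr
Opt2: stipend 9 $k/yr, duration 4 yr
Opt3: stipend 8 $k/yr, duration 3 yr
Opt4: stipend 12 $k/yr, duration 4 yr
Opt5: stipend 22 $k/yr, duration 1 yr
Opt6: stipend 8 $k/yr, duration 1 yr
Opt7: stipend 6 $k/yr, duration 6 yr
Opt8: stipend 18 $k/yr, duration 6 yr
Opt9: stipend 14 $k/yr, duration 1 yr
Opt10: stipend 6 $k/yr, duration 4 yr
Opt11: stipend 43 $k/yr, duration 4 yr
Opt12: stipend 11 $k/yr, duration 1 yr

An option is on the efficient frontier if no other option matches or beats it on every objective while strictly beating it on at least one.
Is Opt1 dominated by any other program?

No

Opt2: worse on stipend (9 vs 25).
Opt3: worse on stipend (8 vs 25).
Opt4: worse on stipend (12 vs 25).
Opt5: worse on stipend (22 vs 25).
Opt6: worse on stipend (8 vs 25).
Opt7: worse on stipend (6 vs 25).
Opt8: worse on stipend (18 vs 25).
Opt9: worse on stipend (14 vs 25).
Opt10: worse on stipend (6 vs 25).
Opt11: worse on duration (4 vs 3).
Opt12: worse on stipend (11 vs 25).
No option is at least as good as Opt1 on every objective and strictly better on one.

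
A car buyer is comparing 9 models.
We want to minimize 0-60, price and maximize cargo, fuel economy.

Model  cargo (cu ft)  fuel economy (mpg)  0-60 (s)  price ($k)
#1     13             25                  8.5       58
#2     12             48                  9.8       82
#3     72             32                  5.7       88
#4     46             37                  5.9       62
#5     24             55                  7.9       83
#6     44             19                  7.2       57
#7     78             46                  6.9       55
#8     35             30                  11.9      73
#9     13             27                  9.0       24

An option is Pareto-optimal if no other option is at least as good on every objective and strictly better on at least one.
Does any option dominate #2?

#1: worse on fuel economy (25 vs 48).
#3: worse on fuel economy (32 vs 48).
#4: worse on fuel economy (37 vs 48).
#5: worse on price (83 vs 82).
#6: worse on fuel economy (19 vs 48).
#7: worse on fuel economy (46 vs 48).
#8: worse on fuel economy (30 vs 48).
#9: worse on fuel economy (27 vs 48).
No option is at least as good as #2 on every objective and strictly better on one.

No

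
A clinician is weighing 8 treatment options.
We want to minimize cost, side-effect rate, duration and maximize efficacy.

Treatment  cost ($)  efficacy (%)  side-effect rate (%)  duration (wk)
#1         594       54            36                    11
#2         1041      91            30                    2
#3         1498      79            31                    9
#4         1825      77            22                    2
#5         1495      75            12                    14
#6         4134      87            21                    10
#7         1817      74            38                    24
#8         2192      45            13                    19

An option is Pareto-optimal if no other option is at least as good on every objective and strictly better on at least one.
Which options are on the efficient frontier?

#1, #2, #4, #5, #6

#1: not dominated (best cost).
#2: not dominated (best efficacy).
#3: dominated by #2 (cost 1041≤1498, efficacy 91≥79, side-effect rate 30≤31, duration 2≤9).
#4: not dominated.
#5: not dominated (best side-effect rate).
#6: not dominated.
#7: dominated by #2 (cost 1041≤1817, efficacy 91≥74, side-effect rate 30≤38, duration 2≤24).
#8: dominated by #5 (cost 1495≤2192, efficacy 75≥45, side-effect rate 12≤13, duration 14≤19).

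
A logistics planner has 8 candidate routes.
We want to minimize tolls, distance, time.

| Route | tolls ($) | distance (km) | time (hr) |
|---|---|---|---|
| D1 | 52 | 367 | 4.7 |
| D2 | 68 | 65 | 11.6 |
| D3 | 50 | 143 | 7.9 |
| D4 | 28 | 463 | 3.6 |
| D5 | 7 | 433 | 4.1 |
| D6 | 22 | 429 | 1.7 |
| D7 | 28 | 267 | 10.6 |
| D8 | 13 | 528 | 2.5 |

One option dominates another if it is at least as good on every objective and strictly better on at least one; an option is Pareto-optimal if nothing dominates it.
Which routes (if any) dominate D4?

D6: tolls 22≤28, distance 429≤463, time 1.7≤3.6 — dominates D4.
Others (D1, D2, D3, D5, D7, D8) are each worse than D4 on at least one objective.

D6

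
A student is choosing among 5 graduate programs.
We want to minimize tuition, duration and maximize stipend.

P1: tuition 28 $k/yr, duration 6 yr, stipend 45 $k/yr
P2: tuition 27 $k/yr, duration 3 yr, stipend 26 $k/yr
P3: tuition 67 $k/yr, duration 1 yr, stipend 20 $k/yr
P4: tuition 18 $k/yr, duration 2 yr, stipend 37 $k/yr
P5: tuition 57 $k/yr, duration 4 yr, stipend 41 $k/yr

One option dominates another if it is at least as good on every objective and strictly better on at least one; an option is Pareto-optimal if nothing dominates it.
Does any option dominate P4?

P1: worse on tuition (28 vs 18).
P2: worse on tuition (27 vs 18).
P3: worse on tuition (67 vs 18).
P5: worse on tuition (57 vs 18).
No option is at least as good as P4 on every objective and strictly better on one.

No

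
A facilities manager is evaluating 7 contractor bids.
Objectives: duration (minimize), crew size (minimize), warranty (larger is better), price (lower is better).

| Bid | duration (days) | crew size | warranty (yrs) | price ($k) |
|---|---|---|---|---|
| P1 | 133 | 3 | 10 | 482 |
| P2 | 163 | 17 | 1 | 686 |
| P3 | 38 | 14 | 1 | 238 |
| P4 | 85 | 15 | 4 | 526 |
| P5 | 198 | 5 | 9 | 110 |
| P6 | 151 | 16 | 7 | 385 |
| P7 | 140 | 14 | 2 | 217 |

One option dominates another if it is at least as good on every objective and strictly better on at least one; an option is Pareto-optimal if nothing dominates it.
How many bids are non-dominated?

6

P1: not dominated (best crew size).
P2: dominated by P1 (duration 133≤163, crew size 3≤17, warranty 10≥1, price 482≤686).
P3: not dominated (best duration).
P4: not dominated.
P5: not dominated (best price).
P6: not dominated.
P7: not dominated.
Pareto-optimal: P1, P3, P4, P5, P6, P7 → 6.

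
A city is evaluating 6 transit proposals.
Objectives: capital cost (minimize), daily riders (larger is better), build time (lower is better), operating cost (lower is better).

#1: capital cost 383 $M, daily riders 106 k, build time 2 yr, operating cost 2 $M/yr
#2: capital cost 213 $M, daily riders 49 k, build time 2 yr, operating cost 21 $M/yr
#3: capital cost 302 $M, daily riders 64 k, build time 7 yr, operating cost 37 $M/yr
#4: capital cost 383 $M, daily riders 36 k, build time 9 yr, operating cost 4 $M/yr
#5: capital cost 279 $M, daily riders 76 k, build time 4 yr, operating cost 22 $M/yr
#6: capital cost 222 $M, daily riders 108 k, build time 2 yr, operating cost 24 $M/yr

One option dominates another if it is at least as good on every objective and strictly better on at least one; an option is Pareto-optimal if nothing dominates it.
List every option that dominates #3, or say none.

#5, #6

#5: capital cost 279≤302, daily riders 76≥64, build time 4≤7, operating cost 22≤37 — dominates #3.
#6: capital cost 222≤302, daily riders 108≥64, build time 2≤7, operating cost 24≤37 — dominates #3.
Others (#1, #2, #4) are each worse than #3 on at least one objective.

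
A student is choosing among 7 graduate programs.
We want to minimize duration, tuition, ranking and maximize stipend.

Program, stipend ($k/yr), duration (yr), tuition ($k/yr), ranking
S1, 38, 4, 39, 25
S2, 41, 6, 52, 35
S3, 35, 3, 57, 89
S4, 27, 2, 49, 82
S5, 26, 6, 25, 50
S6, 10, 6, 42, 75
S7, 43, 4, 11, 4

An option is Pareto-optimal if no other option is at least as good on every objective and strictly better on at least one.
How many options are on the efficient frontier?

3

S1: dominated by S7 (stipend 43≥38, duration 4≤4, tuition 11≤39, ranking 4≤25).
S2: dominated by S7 (stipend 43≥41, duration 4≤6, tuition 11≤52, ranking 4≤35).
S3: not dominated.
S4: not dominated (best duration).
S5: dominated by S7 (stipend 43≥26, duration 4≤6, tuition 11≤25, ranking 4≤50).
S6: dominated by S1 (stipend 38≥10, duration 4≤6, tuition 39≤42, ranking 25≤75).
S7: not dominated (best stipend).
Pareto-optimal: S3, S4, S7 → 3.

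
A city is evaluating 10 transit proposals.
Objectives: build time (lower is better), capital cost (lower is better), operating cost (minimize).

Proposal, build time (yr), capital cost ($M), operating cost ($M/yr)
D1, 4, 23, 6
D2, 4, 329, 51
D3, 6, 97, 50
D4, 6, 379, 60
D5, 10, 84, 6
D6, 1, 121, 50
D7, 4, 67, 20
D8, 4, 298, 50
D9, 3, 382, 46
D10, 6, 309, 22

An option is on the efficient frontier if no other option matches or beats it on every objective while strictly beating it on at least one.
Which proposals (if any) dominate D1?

D2: worse on capital cost (329 vs 23).
D3: worse on build time (6 vs 4).
D4: worse on build time (6 vs 4).
D5: worse on build time (10 vs 4).
D6: worse on capital cost (121 vs 23).
D7: worse on capital cost (67 vs 23).
D8: worse on capital cost (298 vs 23).
D9: worse on capital cost (382 vs 23).
D10: worse on build time (6 vs 4).
No option dominates D1.

none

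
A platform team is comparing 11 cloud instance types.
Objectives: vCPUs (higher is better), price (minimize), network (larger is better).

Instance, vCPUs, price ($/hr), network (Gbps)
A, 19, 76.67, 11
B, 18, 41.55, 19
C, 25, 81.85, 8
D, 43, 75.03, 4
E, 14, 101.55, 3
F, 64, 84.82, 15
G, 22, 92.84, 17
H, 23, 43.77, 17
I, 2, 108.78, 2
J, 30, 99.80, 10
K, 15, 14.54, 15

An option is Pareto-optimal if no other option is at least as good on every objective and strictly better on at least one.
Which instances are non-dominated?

B, C, D, F, H, K

A: dominated by H (vCPUs 23≥19, price 43.77≤76.67, network 17≥11).
B: not dominated (best network).
C: not dominated.
D: not dominated.
E: dominated by A (vCPUs 19≥14, price 76.67≤101.55, network 11≥3).
F: not dominated (best vCPUs).
G: dominated by H (vCPUs 23≥22, price 43.77≤92.84, network 17≥17).
H: not dominated.
I: dominated by A (vCPUs 19≥2, price 76.67≤108.78, network 11≥2).
J: dominated by F (vCPUs 64≥30, price 84.82≤99.80, network 15≥10).
K: not dominated (best price).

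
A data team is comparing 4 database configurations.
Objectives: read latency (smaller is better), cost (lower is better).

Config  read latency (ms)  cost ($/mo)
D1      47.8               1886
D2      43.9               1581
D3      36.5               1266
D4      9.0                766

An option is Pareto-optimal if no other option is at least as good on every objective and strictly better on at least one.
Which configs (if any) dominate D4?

none

D1: worse on read latency (47.8 vs 9.0).
D2: worse on read latency (43.9 vs 9.0).
D3: worse on read latency (36.5 vs 9.0).
No option dominates D4.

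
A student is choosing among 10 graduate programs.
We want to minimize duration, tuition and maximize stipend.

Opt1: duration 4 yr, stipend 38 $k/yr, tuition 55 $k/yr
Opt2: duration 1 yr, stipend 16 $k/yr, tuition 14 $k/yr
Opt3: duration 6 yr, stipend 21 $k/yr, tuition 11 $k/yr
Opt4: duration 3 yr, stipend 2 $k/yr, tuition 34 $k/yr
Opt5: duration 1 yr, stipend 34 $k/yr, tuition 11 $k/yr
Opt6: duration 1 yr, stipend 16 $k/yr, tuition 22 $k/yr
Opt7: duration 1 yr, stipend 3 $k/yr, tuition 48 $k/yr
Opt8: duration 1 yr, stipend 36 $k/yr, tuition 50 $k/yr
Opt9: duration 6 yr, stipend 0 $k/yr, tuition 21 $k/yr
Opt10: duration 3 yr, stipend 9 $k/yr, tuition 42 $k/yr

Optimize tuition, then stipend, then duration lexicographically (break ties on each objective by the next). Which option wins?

Opt5

First minimize tuition: best is 11, kept {Opt3, Opt5}.
Then maximize stipend: best is 34, kept {Opt5}.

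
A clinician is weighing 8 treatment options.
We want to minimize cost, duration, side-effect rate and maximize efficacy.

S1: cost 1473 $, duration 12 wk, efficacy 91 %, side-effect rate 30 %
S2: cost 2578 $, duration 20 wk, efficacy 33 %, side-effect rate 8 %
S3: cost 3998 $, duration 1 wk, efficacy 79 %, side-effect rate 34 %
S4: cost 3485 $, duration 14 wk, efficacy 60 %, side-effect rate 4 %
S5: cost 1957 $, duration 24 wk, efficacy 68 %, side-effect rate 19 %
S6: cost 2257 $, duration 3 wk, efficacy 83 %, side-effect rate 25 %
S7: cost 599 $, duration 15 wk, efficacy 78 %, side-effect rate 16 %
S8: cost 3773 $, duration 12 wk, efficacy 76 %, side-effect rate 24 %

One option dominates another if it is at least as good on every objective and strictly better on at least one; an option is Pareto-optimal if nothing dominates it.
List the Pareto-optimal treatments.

S1: not dominated (best efficacy).
S2: not dominated.
S3: not dominated (best duration).
S4: not dominated (best side-effect rate).
S5: dominated by S7 (cost 599≤1957, duration 15≤24, efficacy 78≥68, side-effect rate 16≤19).
S6: not dominated.
S7: not dominated (best cost).
S8: not dominated.

S1, S2, S3, S4, S6, S7, S8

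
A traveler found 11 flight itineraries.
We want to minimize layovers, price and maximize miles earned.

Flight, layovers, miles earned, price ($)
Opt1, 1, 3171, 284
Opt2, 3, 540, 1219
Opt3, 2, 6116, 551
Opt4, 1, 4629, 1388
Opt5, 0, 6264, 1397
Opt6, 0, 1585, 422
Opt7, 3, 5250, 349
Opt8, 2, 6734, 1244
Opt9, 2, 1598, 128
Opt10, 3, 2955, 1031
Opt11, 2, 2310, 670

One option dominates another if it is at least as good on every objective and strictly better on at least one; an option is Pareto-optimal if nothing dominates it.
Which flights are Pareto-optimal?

Opt1: not dominated.
Opt2: dominated by Opt1 (layovers 1≤3, miles earned 3171≥540, price 284≤1219).
Opt3: not dominated.
Opt4: not dominated.
Opt5: not dominated.
Opt6: not dominated.
Opt7: not dominated.
Opt8: not dominated (best miles earned).
Opt9: not dominated (best price).
Opt10: dominated by Opt1 (layovers 1≤3, miles earned 3171≥2955, price 284≤1031).
Opt11: dominated by Opt1 (layovers 1≤2, miles earned 3171≥2310, price 284≤670).

Opt1, Opt3, Opt4, Opt5, Opt6, Opt7, Opt8, Opt9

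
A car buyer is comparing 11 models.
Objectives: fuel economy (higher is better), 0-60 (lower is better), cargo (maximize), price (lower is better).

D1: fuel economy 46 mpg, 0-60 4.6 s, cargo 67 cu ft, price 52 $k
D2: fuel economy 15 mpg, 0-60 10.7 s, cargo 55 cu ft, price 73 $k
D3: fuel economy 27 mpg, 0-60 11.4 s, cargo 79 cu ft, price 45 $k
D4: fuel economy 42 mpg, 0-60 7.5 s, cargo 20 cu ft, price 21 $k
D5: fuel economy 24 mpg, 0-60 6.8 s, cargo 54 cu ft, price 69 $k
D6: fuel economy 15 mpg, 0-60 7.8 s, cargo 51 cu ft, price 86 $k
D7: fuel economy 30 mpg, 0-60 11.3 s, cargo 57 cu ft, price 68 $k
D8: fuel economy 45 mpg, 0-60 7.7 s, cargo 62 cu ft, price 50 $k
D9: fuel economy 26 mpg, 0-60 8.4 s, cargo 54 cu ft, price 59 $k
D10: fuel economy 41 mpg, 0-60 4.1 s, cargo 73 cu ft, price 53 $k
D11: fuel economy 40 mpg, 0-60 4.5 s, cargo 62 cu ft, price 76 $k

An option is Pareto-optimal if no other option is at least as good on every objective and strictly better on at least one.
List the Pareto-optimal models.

D1: not dominated (best fuel economy).
D2: dominated by D1 (fuel economy 46≥15, 0-60 4.6≤10.7, cargo 67≥55, price 52≤73).
D3: not dominated (best cargo).
D4: not dominated (best price).
D5: dominated by D1 (fuel economy 46≥24, 0-60 4.6≤6.8, cargo 67≥54, price 52≤69).
D6: dominated by D1 (fuel economy 46≥15, 0-60 4.6≤7.8, cargo 67≥51, price 52≤86).
D7: dominated by D1 (fuel economy 46≥30, 0-60 4.6≤11.3, cargo 67≥57, price 52≤68).
D8: not dominated.
D9: dominated by D1 (fuel economy 46≥26, 0-60 4.6≤8.4, cargo 67≥54, price 52≤59).
D10: not dominated (best 0-60).
D11: dominated by D10 (fuel economy 41≥40, 0-60 4.1≤4.5, cargo 73≥62, price 53≤76).

D1, D3, D4, D8, D10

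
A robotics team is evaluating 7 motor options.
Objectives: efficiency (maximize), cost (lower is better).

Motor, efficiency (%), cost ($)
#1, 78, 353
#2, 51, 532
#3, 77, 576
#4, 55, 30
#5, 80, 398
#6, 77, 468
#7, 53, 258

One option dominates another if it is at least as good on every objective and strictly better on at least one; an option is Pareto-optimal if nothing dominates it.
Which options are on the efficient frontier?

#1: not dominated.
#2: dominated by #1 (efficiency 78≥51, cost 353≤532).
#3: dominated by #1 (efficiency 78≥77, cost 353≤576).
#4: not dominated (best cost).
#5: not dominated (best efficiency).
#6: dominated by #1 (efficiency 78≥77, cost 353≤468).
#7: dominated by #4 (efficiency 55≥53, cost 30≤258).

#1, #4, #5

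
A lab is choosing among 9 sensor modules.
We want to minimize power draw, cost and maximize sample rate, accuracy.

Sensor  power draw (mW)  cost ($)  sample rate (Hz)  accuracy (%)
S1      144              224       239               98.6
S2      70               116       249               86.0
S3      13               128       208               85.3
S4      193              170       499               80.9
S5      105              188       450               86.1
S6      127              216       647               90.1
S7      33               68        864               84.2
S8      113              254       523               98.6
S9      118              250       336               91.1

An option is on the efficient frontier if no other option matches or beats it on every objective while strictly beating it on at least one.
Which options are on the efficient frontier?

S1, S2, S3, S5, S6, S7, S8, S9

S1: not dominated.
S2: not dominated.
S3: not dominated (best power draw).
S4: dominated by S7 (power draw 33≤193, cost 68≤170, sample rate 864≥499, accuracy 84.2≥80.9).
S5: not dominated.
S6: not dominated.
S7: not dominated (best cost).
S8: not dominated.
S9: not dominated.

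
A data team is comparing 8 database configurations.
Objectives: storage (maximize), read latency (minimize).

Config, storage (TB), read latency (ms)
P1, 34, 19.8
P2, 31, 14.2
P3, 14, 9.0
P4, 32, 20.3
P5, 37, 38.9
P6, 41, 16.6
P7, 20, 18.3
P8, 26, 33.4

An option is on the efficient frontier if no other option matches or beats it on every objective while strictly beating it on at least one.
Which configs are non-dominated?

P1: dominated by P6 (storage 41≥34, read latency 16.6≤19.8).
P2: not dominated.
P3: not dominated (best read latency).
P4: dominated by P1 (storage 34≥32, read latency 19.8≤20.3).
P5: dominated by P6 (storage 41≥37, read latency 16.6≤38.9).
P6: not dominated (best storage).
P7: dominated by P2 (storage 31≥20, read latency 14.2≤18.3).
P8: dominated by P1 (storage 34≥26, read latency 19.8≤33.4).

P2, P3, P6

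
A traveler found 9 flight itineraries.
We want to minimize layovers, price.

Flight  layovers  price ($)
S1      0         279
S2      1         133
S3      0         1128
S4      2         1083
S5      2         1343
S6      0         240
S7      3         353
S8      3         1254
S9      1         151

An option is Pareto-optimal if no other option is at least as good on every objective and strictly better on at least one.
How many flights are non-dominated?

S1: dominated by S6 (layovers 0≤0, price 240≤279).
S2: not dominated (best price).
S3: dominated by S1 (layovers 0≤0, price 279≤1128).
S4: dominated by S1 (layovers 0≤2, price 279≤1083).
S5: dominated by S1 (layovers 0≤2, price 279≤1343).
S6: not dominated.
S7: dominated by S1 (layovers 0≤3, price 279≤353).
S8: dominated by S1 (layovers 0≤3, price 279≤1254).
S9: dominated by S2 (layovers 1≤1, price 133≤151).
Pareto-optimal: S2, S6 → 2.

2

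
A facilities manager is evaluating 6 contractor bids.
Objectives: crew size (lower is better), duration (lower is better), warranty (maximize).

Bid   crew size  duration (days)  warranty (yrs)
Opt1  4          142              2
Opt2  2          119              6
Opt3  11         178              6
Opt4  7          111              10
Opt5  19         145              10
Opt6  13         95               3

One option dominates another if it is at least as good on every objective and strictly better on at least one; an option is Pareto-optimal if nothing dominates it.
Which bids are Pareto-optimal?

Opt1: dominated by Opt2 (crew size 2≤4, duration 119≤142, warranty 6≥2).
Opt2: not dominated (best crew size).
Opt3: dominated by Opt2 (crew size 2≤11, duration 119≤178, warranty 6≥6).
Opt4: not dominated.
Opt5: dominated by Opt4 (crew size 7≤19, duration 111≤145, warranty 10≥10).
Opt6: not dominated (best duration).

Opt2, Opt4, Opt6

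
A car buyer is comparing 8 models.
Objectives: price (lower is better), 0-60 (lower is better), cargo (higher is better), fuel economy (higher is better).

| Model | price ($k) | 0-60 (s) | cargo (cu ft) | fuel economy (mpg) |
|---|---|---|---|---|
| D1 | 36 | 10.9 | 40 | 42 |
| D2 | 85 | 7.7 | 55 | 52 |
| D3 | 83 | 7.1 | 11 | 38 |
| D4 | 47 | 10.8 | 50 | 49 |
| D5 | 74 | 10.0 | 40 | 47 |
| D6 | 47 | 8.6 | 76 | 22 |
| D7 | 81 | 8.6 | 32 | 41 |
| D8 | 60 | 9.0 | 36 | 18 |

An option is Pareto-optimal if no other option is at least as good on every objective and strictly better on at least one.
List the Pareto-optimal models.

D1, D2, D3, D4, D5, D6, D7

D1: not dominated (best price).
D2: not dominated (best fuel economy).
D3: not dominated (best 0-60).
D4: not dominated.
D5: not dominated.
D6: not dominated (best cargo).
D7: not dominated.
D8: dominated by D6 (price 47≤60, 0-60 8.6≤9.0, cargo 76≥36, fuel economy 22≥18).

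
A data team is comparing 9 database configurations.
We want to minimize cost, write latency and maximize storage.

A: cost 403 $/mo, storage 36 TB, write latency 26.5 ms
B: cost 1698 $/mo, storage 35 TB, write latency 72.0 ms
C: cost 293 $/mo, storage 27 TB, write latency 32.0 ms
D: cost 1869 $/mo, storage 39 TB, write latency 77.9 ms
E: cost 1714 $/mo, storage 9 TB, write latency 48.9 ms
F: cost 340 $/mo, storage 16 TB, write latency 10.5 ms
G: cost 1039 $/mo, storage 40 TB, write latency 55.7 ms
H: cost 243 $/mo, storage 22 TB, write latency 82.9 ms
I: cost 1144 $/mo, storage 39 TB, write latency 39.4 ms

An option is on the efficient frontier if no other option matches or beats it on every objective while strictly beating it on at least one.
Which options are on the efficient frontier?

A: not dominated.
B: dominated by A (cost 403≤1698, storage 36≥35, write latency 26.5≤72.0).
C: not dominated.
D: dominated by G (cost 1039≤1869, storage 40≥39, write latency 55.7≤77.9).
E: dominated by A (cost 403≤1714, storage 36≥9, write latency 26.5≤48.9).
F: not dominated (best write latency).
G: not dominated (best storage).
H: not dominated (best cost).
I: not dominated.

A, C, F, G, H, I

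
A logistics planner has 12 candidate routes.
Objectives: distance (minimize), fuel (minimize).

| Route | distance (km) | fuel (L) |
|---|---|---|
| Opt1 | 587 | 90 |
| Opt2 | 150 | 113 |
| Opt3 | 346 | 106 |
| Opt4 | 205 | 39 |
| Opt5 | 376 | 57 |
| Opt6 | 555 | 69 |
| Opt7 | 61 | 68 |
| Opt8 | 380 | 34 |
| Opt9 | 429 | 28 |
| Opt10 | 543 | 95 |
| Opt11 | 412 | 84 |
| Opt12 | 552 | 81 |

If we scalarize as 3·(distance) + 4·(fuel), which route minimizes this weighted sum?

Opt1: 3·587 + 4·90 = 2121
Opt2: 3·150 + 4·113 = 902
Opt3: 3·346 + 4·106 = 1462
Opt4: 3·205 + 4·39 = 771
Opt5: 3·376 + 4·57 = 1356
Opt6: 3·555 + 4·69 = 1941
Opt7: 3·61 + 4·68 = 455
Opt8: 3·380 + 4·34 = 1276
Opt9: 3·429 + 4·28 = 1399
Opt10: 3·543 + 4·95 = 2009
Opt11: 3·412 + 4·84 = 1572
Opt12: 3·552 + 4·81 = 1980
Lowest: Opt7 at 455.

Opt7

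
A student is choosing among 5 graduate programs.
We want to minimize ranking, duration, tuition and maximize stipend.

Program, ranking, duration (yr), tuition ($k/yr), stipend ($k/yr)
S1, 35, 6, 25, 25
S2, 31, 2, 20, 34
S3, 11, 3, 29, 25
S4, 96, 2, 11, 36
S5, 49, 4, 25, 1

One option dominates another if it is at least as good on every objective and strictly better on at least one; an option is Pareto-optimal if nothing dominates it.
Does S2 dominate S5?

Yes

S2 vs S5: ranking 31≤49, duration 2≤4, tuition 20≤25, stipend 34≥1 — S2 is at least as good on every objective with at least one strict improvement.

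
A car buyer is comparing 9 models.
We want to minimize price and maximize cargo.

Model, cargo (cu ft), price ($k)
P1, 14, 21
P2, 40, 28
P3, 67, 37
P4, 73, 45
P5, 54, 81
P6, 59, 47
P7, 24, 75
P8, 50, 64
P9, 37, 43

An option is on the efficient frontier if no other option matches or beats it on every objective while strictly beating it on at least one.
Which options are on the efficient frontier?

P1: not dominated (best price).
P2: not dominated.
P3: not dominated.
P4: not dominated (best cargo).
P5: dominated by P3 (cargo 67≥54, price 37≤81).
P6: dominated by P3 (cargo 67≥59, price 37≤47).
P7: dominated by P2 (cargo 40≥24, price 28≤75).
P8: dominated by P3 (cargo 67≥50, price 37≤64).
P9: dominated by P2 (cargo 40≥37, price 28≤43).

P1, P2, P3, P4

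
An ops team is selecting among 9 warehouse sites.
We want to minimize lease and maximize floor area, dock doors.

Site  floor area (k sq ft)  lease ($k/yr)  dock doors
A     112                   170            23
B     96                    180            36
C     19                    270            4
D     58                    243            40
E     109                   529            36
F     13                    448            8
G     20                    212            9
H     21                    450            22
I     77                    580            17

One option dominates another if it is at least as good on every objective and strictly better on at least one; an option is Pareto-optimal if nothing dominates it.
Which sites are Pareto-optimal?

A, B, D, E

A: not dominated (best floor area).
B: not dominated.
C: dominated by A (floor area 112≥19, lease 170≤270, dock doors 23≥4).
D: not dominated (best dock doors).
E: not dominated.
F: dominated by A (floor area 112≥13, lease 170≤448, dock doors 23≥8).
G: dominated by A (floor area 112≥20, lease 170≤212, dock doors 23≥9).
H: dominated by A (floor area 112≥21, lease 170≤450, dock doors 23≥22).
I: dominated by A (floor area 112≥77, lease 170≤580, dock doors 23≥17).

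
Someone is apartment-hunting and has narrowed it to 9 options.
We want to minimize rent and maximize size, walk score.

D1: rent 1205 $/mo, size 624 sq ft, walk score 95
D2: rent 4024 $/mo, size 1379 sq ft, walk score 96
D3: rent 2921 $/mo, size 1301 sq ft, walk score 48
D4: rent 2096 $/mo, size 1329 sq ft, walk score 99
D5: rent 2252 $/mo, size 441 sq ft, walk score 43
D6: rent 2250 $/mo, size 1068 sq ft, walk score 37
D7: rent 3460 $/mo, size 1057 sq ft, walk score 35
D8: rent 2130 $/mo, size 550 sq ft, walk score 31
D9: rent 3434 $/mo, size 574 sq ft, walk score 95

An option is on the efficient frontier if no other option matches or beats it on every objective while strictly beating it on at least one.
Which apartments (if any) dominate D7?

D3, D4, D6

D3: rent 2921≤3460, size 1301≥1057, walk score 48≥35 — dominates D7.
D4: rent 2096≤3460, size 1329≥1057, walk score 99≥35 — dominates D7.
D6: rent 2250≤3460, size 1068≥1057, walk score 37≥35 — dominates D7.
Others (D1, D2, D5, D8, D9) are each worse than D7 on at least one objective.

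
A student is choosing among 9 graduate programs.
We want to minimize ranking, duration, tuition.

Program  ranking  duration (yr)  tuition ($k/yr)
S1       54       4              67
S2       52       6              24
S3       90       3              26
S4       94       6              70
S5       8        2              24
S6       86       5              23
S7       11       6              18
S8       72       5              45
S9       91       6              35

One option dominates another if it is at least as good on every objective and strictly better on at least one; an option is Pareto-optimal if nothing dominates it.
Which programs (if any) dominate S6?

none

S1: worse on tuition (67 vs 23).
S2: worse on duration (6 vs 5).
S3: worse on ranking (90 vs 86).
S4: worse on ranking (94 vs 86).
S5: worse on tuition (24 vs 23).
S7: worse on duration (6 vs 5).
S8: worse on tuition (45 vs 23).
S9: worse on ranking (91 vs 86).
No option dominates S6.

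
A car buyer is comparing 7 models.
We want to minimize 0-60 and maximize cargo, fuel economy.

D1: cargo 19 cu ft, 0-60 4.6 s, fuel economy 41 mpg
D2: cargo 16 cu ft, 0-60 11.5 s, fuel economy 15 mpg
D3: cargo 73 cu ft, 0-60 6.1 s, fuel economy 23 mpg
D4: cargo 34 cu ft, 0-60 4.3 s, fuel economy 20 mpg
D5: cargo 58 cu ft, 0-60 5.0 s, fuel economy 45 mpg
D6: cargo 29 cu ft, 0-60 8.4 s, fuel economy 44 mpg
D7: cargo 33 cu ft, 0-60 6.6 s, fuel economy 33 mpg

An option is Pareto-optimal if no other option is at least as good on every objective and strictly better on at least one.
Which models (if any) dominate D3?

none

D1: worse on cargo (19 vs 73).
D2: worse on cargo (16 vs 73).
D4: worse on cargo (34 vs 73).
D5: worse on cargo (58 vs 73).
D6: worse on cargo (29 vs 73).
D7: worse on cargo (33 vs 73).
No option dominates D3.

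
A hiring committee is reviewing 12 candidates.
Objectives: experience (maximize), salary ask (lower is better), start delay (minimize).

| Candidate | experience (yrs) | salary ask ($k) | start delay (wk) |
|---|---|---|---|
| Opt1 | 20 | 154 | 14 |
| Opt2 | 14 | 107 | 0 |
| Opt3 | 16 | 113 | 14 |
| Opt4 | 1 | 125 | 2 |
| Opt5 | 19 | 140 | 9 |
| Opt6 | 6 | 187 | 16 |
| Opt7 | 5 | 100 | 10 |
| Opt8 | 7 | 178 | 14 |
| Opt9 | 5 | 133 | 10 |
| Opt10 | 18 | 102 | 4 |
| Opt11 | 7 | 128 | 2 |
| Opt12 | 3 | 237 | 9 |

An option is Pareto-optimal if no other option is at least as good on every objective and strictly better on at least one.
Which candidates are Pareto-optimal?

Opt1: not dominated (best experience).
Opt2: not dominated (best start delay).
Opt3: dominated by Opt10 (experience 18≥16, salary ask 102≤113, start delay 4≤14).
Opt4: dominated by Opt2 (experience 14≥1, salary ask 107≤125, start delay 0≤2).
Opt5: not dominated.
Opt6: dominated by Opt1 (experience 20≥6, salary ask 154≤187, start delay 14≤16).
Opt7: not dominated (best salary ask).
Opt8: dominated by Opt1 (experience 20≥7, salary ask 154≤178, start delay 14≤14).
Opt9: dominated by Opt2 (experience 14≥5, salary ask 107≤133, start delay 0≤10).
Opt10: not dominated.
Opt11: dominated by Opt2 (experience 14≥7, salary ask 107≤128, start delay 0≤2).
Opt12: dominated by Opt2 (experience 14≥3, salary ask 107≤237, start delay 0≤9).

Opt1, Opt2, Opt5, Opt7, Opt10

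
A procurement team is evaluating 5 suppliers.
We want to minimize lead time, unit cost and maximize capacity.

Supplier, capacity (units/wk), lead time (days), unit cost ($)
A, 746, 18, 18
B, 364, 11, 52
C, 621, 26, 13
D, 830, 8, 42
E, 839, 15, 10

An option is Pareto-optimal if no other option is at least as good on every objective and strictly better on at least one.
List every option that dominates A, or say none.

E

E: capacity 839≥746, lead time 15≤18, unit cost 10≤18 — dominates A.
Others (B, C, D) are each worse than A on at least one objective.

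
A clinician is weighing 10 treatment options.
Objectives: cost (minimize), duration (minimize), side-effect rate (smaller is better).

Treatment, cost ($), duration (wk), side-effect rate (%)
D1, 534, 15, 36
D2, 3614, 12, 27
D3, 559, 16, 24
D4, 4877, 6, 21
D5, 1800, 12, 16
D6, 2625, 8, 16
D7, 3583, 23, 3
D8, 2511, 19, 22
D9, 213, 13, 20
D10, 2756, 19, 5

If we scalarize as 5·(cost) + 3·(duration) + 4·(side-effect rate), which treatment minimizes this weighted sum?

D1: 5·534 + 3·15 + 4·36 = 2859
D2: 5·3614 + 3·12 + 4·27 = 18214
D3: 5·559 + 3·16 + 4·24 = 2939
D4: 5·4877 + 3·6 + 4·21 = 24487
D5: 5·1800 + 3·12 + 4·16 = 9100
D6: 5·2625 + 3·8 + 4·16 = 13213
D7: 5·3583 + 3·23 + 4·3 = 17996
D8: 5·2511 + 3·19 + 4·22 = 12700
D9: 5·213 + 3·13 + 4·20 = 1184
D10: 5·2756 + 3·19 + 4·5 = 13857
Lowest: D9 at 1184.

D9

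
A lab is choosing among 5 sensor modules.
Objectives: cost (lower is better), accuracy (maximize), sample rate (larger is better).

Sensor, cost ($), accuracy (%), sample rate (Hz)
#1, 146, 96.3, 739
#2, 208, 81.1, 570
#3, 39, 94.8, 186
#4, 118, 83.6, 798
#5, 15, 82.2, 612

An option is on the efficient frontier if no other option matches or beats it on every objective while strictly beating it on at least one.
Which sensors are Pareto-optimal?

#1: not dominated (best accuracy).
#2: dominated by #1 (cost 146≤208, accuracy 96.3≥81.1, sample rate 739≥570).
#3: not dominated.
#4: not dominated (best sample rate).
#5: not dominated (best cost).

#1, #3, #4, #5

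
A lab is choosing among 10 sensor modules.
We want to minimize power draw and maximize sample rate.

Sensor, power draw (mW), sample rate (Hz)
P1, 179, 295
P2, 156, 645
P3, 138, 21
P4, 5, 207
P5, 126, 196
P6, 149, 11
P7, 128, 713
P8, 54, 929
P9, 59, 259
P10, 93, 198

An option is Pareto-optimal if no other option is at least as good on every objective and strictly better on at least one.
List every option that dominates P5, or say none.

P4, P8, P9, P10

P4: power draw 5≤126, sample rate 207≥196 — dominates P5.
P8: power draw 54≤126, sample rate 929≥196 — dominates P5.
P9: power draw 59≤126, sample rate 259≥196 — dominates P5.
P10: power draw 93≤126, sample rate 198≥196 — dominates P5.
Others (P1, P2, P3, P6, P7) are each worse than P5 on at least one objective.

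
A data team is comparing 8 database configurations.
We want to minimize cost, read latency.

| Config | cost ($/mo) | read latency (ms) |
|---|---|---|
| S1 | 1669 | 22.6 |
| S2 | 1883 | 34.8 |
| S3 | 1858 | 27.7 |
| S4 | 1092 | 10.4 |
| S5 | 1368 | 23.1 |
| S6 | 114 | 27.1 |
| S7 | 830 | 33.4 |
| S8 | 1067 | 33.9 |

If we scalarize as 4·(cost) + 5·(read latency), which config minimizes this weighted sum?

S1: 4·1669 + 5·22.6 = 6789.0
S2: 4·1883 + 5·34.8 = 7706.0
S3: 4·1858 + 5·27.7 = 7570.5
S4: 4·1092 + 5·10.4 = 4420.0
S5: 4·1368 + 5·23.1 = 5587.5
S6: 4·114 + 5·27.1 = 591.5
S7: 4·830 + 5·33.4 = 3487.0
S8: 4·1067 + 5·33.9 = 4437.5
Lowest: S6 at 591.5.

S6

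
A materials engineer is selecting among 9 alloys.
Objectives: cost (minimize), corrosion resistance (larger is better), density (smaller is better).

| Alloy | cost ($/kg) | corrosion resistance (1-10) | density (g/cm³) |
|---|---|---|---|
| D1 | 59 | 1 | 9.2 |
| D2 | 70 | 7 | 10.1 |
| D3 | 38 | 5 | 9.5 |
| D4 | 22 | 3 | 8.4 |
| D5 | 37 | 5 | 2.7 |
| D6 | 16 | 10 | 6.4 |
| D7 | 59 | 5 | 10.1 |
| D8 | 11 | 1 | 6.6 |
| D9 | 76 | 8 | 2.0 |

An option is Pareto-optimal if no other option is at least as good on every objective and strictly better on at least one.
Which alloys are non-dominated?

D5, D6, D8, D9

D1: dominated by D4 (cost 22≤59, corrosion resistance 3≥1, density 8.4≤9.2).
D2: dominated by D6 (cost 16≤70, corrosion resistance 10≥7, density 6.4≤10.1).
D3: dominated by D5 (cost 37≤38, corrosion resistance 5≥5, density 2.7≤9.5).
D4: dominated by D6 (cost 16≤22, corrosion resistance 10≥3, density 6.4≤8.4).
D5: not dominated.
D6: not dominated (best corrosion resistance).
D7: dominated by D3 (cost 38≤59, corrosion resistance 5≥5, density 9.5≤10.1).
D8: not dominated (best cost).
D9: not dominated (best density).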